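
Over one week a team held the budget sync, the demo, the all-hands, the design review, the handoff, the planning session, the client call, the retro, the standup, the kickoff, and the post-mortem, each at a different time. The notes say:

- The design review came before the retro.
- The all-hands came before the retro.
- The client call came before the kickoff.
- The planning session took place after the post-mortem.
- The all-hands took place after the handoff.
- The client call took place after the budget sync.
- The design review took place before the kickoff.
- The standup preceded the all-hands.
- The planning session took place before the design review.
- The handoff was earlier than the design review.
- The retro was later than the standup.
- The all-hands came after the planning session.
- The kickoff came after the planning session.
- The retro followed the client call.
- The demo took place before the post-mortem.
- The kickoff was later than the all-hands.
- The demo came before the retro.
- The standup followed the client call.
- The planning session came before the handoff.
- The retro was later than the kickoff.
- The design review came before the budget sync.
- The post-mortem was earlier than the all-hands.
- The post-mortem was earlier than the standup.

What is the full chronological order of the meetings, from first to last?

The constraints fix every adjacent pair, so only one ordering works:
the demo → the post-mortem → the planning session → the handoff → the design review → the budget sync → the client call → the standup → the all-hands → the kickoff → the retro.

the demo, the post-mortem, the planning session, the handoff, the design review, the budget sync, the client call, the standup, the all-hands, the kickoff, the retro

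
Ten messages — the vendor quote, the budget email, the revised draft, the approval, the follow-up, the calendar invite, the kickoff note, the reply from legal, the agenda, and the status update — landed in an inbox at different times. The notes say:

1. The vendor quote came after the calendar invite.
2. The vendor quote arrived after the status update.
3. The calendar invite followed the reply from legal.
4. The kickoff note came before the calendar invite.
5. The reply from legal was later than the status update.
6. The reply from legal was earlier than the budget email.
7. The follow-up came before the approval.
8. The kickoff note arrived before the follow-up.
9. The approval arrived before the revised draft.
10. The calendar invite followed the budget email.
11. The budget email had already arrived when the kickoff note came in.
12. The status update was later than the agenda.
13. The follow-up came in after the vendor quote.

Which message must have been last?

the revised draft

Every other message has a chain of constraints placing it before the revised draft, so the revised draft is last.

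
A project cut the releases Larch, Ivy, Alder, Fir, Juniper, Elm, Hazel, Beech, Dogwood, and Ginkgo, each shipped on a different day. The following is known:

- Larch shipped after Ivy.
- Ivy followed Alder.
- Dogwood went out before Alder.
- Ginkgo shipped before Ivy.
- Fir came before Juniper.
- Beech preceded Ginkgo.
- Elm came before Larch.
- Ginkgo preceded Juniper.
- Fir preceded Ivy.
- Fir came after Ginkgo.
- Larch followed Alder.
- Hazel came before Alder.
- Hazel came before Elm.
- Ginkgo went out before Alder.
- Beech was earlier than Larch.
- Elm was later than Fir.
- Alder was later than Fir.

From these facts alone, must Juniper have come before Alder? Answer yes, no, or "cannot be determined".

No chain of stated constraints runs from Juniper to Alder, and none runs from Alder to Juniper either.
So the relative order of Juniper and Alder is not fixed by the given facts.

cannot be determined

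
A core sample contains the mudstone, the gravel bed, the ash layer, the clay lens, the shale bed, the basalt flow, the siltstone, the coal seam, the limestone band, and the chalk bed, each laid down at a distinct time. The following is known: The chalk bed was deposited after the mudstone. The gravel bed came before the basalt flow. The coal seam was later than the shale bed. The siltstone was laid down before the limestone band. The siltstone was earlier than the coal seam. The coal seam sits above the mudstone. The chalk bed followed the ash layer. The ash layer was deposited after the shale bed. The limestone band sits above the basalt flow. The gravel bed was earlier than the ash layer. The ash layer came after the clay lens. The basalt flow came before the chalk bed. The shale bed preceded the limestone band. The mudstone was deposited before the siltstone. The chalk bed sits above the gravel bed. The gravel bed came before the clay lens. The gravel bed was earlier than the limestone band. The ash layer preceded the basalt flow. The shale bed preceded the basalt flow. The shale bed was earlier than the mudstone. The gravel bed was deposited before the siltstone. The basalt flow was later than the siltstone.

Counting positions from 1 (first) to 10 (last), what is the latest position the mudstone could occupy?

5

The mudstone must come before the basalt flow, the chalk bed, the coal seam, the limestone band, and the siltstone — 5 layers forced after it.
Everything else can be placed before the mudstone in some valid order, so the mudstone can sit as late as position 10 − 5 = 5.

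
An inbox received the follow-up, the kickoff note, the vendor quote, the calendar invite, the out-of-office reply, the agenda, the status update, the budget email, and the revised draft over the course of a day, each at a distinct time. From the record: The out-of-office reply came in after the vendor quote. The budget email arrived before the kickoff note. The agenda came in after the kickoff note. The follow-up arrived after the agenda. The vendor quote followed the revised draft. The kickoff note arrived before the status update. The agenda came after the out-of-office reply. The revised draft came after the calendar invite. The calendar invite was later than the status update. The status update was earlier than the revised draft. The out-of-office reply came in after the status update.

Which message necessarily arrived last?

the follow-up

Every other message has a chain of constraints placing it before the follow-up, so the follow-up is last.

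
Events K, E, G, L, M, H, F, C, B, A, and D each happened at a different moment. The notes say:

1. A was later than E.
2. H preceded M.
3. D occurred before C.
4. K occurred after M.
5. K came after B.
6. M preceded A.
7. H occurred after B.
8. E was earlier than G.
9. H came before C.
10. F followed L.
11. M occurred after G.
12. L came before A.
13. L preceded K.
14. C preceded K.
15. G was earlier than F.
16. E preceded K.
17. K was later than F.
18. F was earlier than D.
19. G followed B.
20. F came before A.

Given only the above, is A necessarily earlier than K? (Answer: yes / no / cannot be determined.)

No chain of stated constraints runs from A to K, and none runs from K to A either.
So the relative order of A and K is not fixed by the given facts.

cannot be determined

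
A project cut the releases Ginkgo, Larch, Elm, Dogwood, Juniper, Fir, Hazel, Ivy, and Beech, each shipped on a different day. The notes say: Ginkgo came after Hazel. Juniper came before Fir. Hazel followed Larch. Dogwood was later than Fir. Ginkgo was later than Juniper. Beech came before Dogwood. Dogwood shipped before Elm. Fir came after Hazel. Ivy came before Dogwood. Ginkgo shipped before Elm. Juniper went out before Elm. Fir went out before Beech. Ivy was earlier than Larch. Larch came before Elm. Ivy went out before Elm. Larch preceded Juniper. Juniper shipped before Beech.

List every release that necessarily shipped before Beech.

Directly stated before Beech: Fir and Juniper.
Hazel reaches Beech via Hazel → Fir → Beech.
Ivy reaches Beech via Ivy → Larch → Juniper → Beech.
Larch reaches Beech via Larch → Juniper → Beech.
No chain forces Ginkgo (or any of the others) ahead of Beech.

Fir, Hazel, Ivy, Juniper, Larch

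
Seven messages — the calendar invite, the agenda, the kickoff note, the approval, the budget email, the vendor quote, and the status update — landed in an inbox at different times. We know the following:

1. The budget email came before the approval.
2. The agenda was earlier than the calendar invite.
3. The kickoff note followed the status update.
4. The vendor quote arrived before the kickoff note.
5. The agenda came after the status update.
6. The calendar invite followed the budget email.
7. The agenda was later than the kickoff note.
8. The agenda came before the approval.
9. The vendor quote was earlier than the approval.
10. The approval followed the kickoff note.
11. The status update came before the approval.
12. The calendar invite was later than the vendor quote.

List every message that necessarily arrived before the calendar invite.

Directly stated before the calendar invite: the agenda, the budget email, and the vendor quote.
The kickoff note reaches the calendar invite via the kickoff note → the agenda → the calendar invite.
The status update reaches the calendar invite via the status update → the agenda → the calendar invite.
No chain forces the approval ahead of the calendar invite.

the agenda, the budget email, the kickoff note, the status update, the vendor quote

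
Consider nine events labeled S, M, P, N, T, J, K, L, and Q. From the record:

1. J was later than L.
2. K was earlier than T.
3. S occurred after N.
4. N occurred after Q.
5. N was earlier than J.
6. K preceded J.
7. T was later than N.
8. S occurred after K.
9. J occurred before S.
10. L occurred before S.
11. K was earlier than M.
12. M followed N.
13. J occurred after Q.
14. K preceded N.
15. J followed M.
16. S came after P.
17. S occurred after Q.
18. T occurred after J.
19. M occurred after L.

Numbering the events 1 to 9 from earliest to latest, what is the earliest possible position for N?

K and Q must both come before N — 2 forced predecessors.
Nothing else is forced ahead of N, so its earliest slot is position 2 + 1 = 3.

3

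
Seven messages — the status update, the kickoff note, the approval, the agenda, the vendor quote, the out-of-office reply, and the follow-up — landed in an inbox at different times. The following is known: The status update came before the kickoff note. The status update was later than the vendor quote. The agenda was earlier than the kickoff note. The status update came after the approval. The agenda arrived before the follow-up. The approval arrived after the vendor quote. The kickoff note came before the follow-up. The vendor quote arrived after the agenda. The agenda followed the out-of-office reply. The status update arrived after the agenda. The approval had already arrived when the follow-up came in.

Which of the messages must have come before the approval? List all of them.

the agenda, the out-of-office reply, the vendor quote

Directly stated before the approval: the vendor quote.
The agenda reaches the approval via the agenda → the vendor quote → the approval.
The out-of-office reply reaches the approval via the out-of-office reply → the agenda → the vendor quote → the approval.
No chain forces the kickoff note (or any of the others) ahead of the approval.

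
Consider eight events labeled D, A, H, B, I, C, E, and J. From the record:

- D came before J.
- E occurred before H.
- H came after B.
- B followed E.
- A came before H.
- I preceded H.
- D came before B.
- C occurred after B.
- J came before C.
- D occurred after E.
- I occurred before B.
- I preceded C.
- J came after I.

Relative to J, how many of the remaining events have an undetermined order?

3

Forced before J: D, E, and I; forced after J: C.
That leaves A, B, and H with no forced order relative to J — 3.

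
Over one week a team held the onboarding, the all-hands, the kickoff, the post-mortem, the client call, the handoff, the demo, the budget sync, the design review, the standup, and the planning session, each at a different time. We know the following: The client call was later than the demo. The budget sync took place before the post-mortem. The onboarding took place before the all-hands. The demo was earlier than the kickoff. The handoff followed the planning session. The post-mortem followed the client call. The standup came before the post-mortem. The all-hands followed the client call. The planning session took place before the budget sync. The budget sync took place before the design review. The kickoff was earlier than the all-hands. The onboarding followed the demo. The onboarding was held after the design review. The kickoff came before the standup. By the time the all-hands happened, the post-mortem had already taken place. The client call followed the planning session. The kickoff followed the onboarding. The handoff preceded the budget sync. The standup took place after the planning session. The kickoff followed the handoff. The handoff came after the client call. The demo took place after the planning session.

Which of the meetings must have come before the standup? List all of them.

the budget sync, the client call, the demo, the design review, the handoff, the kickoff, the onboarding, the planning session

Directly stated before the standup: the kickoff and the planning session.
The budget sync reaches the standup via the budget sync → the design review → the onboarding → the kickoff → the standup.
The client call reaches the standup via the client call → the handoff → the kickoff → the standup.
The demo reaches the standup via the demo → the kickoff → the standup.
Likewise the design review, the handoff, and the onboarding each reach the standup by chaining the stated constraints.
No chain forces the post-mortem (or any of the others) ahead of the standup.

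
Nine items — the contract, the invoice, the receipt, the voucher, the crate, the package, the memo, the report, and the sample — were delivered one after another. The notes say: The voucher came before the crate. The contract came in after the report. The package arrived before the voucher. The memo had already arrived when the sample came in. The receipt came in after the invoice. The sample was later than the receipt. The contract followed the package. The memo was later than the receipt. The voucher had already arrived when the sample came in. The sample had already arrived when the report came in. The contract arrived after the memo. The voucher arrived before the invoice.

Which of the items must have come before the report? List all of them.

the invoice, the memo, the package, the receipt, the sample, the voucher

Directly stated before the report: the sample.
The invoice reaches the report via the invoice → the receipt → the sample → the report.
The memo reaches the report via the memo → the sample → the report.
The package reaches the report via the package → the voucher → the sample → the report.
Likewise the receipt and the voucher each reach the report by chaining the stated constraints.
No chain forces the crate (or any of the others) ahead of the report.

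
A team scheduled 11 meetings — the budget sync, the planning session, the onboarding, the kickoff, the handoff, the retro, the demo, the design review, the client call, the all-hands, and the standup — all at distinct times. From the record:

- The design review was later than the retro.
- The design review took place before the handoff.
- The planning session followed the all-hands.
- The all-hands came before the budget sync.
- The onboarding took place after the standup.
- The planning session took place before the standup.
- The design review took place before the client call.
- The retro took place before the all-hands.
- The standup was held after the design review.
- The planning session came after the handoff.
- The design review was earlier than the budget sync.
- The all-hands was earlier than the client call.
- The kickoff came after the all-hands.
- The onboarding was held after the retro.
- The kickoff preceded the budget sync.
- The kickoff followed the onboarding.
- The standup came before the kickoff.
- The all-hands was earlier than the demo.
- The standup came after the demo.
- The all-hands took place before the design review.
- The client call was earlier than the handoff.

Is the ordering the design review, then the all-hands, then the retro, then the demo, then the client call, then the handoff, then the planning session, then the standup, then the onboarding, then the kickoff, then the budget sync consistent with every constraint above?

no

The constraints require the all-hands before the design review, but in the proposed sequence the design review appears ahead of the all-hands. That one violation is enough.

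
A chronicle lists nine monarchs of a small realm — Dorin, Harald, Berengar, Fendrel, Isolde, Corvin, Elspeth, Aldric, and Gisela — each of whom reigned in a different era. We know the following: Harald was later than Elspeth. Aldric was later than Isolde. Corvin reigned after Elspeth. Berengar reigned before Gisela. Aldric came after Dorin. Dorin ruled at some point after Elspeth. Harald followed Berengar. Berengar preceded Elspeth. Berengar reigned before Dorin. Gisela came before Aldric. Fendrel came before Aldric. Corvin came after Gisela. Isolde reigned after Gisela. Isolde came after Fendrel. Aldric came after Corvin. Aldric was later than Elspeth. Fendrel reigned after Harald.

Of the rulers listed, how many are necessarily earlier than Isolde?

5

Directly stated before Isolde: Fendrel and Gisela.
Berengar reaches Isolde via Berengar → Gisela → Isolde.
Elspeth reaches Isolde via Elspeth → Harald → Fendrel → Isolde.
Harald reaches Isolde via Harald → Fendrel → Isolde.
That's Berengar, Elspeth, Fendrel, Gisela, and Harald — 5 in all.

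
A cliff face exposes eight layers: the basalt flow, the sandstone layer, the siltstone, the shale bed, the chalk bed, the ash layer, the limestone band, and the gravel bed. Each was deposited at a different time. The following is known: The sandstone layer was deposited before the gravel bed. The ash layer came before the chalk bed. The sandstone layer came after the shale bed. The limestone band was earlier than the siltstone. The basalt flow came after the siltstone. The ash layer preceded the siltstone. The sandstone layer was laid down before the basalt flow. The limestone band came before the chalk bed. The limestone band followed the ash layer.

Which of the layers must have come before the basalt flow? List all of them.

the ash layer, the limestone band, the sandstone layer, the shale bed, the siltstone

Directly stated before the basalt flow: the sandstone layer and the siltstone.
The ash layer reaches the basalt flow via the ash layer → the siltstone → the basalt flow.
The limestone band reaches the basalt flow via the limestone band → the siltstone → the basalt flow.
The shale bed reaches the basalt flow via the shale bed → the sandstone layer → the basalt flow.
No chain forces the chalk bed (or any of the others) ahead of the basalt flow.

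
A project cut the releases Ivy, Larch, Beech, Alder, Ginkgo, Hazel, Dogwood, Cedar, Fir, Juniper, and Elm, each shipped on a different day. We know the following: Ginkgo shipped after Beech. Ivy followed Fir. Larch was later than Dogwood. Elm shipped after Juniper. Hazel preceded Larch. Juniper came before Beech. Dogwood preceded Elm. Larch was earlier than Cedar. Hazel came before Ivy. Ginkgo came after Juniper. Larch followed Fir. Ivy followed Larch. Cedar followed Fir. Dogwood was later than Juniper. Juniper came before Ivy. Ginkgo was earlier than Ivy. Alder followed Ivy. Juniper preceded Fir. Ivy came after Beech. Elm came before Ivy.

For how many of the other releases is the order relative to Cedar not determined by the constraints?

Forced before Cedar: Dogwood, Fir, Hazel, Juniper, and Larch.
That leaves Alder, Beech, Elm, Ginkgo, and Ivy with no forced order relative to Cedar — 5.

5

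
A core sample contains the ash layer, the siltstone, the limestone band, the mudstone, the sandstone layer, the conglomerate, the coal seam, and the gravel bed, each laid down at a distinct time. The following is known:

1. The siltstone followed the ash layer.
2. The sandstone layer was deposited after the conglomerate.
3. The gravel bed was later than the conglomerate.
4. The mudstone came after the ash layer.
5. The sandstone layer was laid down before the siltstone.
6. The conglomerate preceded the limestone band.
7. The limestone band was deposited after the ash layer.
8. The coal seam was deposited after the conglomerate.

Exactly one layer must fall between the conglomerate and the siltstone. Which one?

the sandstone layer

Tracing the constraints gives the conglomerate → the sandstone layer → the siltstone, so the sandstone layer sits after the conglomerate and before the siltstone.
No other layer is forced both after the conglomerate and before the siltstone.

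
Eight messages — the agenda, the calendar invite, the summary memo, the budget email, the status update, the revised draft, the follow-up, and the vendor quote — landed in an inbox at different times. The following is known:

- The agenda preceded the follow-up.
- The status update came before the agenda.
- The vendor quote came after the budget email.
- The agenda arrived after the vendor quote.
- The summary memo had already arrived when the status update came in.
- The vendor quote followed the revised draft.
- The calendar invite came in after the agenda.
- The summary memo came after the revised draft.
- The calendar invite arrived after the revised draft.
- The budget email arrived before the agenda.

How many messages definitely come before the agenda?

5

Directly stated before the agenda: the budget email, the status update, and the vendor quote.
The revised draft reaches the agenda via the revised draft → the vendor quote → the agenda.
The summary memo reaches the agenda via the summary memo → the status update → the agenda.
No chain forces the calendar invite (or any of the others) ahead of the agenda.
That's the budget email, the revised draft, the status update, the summary memo, and the vendor quote — 5 in all.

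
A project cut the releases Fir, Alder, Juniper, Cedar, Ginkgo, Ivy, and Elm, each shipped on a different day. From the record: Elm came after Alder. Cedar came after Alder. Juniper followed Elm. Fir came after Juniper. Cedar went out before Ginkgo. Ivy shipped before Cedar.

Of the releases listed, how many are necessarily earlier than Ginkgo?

Directly stated before Ginkgo: Cedar.
Alder reaches Ginkgo via Alder → Cedar → Ginkgo.
Ivy reaches Ginkgo via Ivy → Cedar → Ginkgo.
That's Alder, Cedar, and Ivy — 3 in all.

3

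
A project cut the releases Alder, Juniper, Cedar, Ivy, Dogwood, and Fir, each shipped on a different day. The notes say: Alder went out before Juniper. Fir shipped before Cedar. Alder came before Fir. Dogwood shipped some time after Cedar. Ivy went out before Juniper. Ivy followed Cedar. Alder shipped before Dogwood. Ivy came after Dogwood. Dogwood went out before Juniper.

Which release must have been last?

Juniper

Every other release has a chain of constraints placing it before Juniper, so Juniper is last.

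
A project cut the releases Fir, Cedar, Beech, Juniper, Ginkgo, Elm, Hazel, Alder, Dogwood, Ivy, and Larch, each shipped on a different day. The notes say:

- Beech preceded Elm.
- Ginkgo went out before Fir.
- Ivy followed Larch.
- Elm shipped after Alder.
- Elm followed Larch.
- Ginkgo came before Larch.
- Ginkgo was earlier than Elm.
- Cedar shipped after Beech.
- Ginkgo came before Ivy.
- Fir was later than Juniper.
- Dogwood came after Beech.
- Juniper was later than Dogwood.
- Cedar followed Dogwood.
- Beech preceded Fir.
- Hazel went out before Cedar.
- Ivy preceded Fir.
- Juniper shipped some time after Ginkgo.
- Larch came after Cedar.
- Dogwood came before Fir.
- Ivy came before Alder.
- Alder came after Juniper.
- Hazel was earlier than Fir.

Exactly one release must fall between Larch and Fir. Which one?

Tracing the constraints gives Larch → Ivy → Fir, so Ivy sits after Larch and before Fir.
No other release is forced both after Larch and before Fir.

Ivy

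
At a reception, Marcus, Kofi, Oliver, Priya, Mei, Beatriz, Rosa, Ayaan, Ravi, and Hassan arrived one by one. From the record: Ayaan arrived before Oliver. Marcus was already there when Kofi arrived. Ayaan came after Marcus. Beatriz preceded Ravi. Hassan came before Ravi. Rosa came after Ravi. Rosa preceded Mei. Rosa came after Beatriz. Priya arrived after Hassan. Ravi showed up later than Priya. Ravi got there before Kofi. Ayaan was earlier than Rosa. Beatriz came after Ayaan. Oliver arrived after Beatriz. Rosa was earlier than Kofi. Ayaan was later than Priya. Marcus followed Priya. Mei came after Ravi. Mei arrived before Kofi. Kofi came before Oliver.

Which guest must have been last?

Oliver

Every other guest has a chain of constraints placing them before Oliver, so Oliver is last.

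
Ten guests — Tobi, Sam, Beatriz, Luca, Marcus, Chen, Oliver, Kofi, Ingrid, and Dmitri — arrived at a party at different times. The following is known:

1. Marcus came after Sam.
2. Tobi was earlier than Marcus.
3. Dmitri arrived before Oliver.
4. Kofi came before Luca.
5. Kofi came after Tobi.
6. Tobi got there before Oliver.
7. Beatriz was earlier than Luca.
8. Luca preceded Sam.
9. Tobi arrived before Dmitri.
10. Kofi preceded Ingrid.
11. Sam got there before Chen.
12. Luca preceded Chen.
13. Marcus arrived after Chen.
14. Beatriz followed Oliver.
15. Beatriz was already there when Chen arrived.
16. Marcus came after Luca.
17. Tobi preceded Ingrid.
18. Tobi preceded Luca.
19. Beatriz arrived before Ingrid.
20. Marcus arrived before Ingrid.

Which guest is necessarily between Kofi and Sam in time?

Luca

Tracing the constraints gives Kofi → Luca → Sam, so Luca sits after Kofi and before Sam.
No other guest is forced both after Kofi and before Sam.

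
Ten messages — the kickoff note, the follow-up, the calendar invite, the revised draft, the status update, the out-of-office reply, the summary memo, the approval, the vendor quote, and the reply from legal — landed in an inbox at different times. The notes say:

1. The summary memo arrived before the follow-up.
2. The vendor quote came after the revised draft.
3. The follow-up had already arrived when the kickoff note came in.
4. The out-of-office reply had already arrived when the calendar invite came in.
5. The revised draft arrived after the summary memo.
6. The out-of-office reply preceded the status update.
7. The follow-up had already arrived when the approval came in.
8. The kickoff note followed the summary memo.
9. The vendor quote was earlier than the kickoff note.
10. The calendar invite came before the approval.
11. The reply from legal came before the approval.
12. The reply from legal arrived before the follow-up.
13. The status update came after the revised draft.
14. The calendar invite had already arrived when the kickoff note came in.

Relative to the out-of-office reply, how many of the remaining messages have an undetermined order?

Forced after the out-of-office reply: the approval, the calendar invite, the kickoff note, and the status update.
That leaves the follow-up, the reply from legal, the revised draft, the summary memo, and the vendor quote with no forced order relative to the out-of-office reply — 5.

5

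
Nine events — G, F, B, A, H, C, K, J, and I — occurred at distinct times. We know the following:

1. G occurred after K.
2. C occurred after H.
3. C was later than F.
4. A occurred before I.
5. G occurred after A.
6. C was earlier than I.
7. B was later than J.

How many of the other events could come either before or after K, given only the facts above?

Forced after K: G.
That leaves A, B, C, F, H, I, and J with no forced order relative to K — 7.

7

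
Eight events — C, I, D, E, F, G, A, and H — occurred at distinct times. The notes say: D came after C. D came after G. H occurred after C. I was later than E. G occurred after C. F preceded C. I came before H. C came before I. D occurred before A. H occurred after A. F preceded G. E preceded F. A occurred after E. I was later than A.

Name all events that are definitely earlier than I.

Directly stated before I: A, C, and E.
D reaches I via D → A → I.
F reaches I via F → C → I.
G reaches I via G → D → A → I.
No chain forces H ahead of I.

A, C, D, E, F, G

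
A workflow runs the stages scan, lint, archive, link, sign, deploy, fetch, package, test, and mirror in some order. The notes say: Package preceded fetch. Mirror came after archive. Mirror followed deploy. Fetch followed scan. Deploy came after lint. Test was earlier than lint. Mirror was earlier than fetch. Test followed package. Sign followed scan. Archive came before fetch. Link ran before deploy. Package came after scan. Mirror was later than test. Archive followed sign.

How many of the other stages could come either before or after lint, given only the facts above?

3

Forced before lint: package, scan, and test; forced after lint: deploy, fetch, and mirror.
That leaves archive, link, and sign with no forced order relative to lint — 3.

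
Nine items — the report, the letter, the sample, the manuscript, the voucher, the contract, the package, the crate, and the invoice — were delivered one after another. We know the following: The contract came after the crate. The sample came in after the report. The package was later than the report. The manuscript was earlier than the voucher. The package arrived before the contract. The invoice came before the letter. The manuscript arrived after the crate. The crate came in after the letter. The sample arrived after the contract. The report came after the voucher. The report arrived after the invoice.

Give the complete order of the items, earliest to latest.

the invoice, the letter, the crate, the manuscript, the voucher, the report, the package, the contract, the sample

The constraints fix every adjacent pair, so only one ordering works:
the invoice → the letter → the crate → the manuscript → the voucher → the report → the package → the contract → the sample.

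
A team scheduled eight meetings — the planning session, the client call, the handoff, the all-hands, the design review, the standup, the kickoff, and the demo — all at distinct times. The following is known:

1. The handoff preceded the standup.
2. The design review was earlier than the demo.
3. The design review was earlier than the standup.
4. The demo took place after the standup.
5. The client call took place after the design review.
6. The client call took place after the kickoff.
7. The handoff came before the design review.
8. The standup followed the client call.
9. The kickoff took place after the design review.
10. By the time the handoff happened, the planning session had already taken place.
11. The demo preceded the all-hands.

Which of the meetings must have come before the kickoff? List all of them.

Directly stated before the kickoff: the design review.
The handoff reaches the kickoff via the handoff → the design review → the kickoff.
The planning session reaches the kickoff via the planning session → the handoff → the design review → the kickoff.

the design review, the handoff, the planning session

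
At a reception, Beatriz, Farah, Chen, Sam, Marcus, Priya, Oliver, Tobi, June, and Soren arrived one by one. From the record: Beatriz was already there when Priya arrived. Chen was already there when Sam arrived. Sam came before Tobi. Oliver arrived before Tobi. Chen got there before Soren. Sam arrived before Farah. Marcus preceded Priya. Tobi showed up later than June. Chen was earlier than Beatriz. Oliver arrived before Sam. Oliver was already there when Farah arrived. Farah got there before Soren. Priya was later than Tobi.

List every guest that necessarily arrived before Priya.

Directly stated before Priya: Beatriz, Marcus, and Tobi.
Chen reaches Priya via Chen → Beatriz → Priya.
June reaches Priya via June → Tobi → Priya.
Oliver reaches Priya via Oliver → Tobi → Priya.
Likewise Sam reaches Priya by chaining the stated constraints.
No chain forces Soren (or any of the others) ahead of Priya.

Beatriz, Chen, June, Marcus, Oliver, Sam, Tobi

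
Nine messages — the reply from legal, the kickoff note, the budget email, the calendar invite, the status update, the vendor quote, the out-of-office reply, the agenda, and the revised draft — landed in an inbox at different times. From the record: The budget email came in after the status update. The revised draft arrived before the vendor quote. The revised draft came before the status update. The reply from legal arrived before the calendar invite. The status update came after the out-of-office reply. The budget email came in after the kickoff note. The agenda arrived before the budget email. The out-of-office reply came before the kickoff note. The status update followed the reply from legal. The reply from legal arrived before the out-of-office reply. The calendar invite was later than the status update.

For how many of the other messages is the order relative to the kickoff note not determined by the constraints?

Forced before the kickoff note: the out-of-office reply and the reply from legal; forced after the kickoff note: the budget email.
That leaves the agenda, the calendar invite, the revised draft, the status update, and the vendor quote with no forced order relative to the kickoff note — 5.

5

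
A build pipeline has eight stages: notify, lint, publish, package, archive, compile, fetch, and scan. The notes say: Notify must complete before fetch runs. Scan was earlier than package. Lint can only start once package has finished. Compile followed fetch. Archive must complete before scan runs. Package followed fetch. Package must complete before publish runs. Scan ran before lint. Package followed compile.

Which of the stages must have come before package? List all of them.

archive, compile, fetch, notify, scan

Directly stated before package: compile, fetch, and scan.
Archive reaches package via archive → scan → package.
Notify reaches package via notify → fetch → package.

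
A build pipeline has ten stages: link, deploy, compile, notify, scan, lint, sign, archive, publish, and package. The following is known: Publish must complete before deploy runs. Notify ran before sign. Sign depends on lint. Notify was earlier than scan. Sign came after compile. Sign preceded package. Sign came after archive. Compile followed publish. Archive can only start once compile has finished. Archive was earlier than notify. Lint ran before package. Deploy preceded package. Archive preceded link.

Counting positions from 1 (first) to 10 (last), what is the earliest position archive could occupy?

Compile and publish must both come before archive — 2 forced predecessors.
Nothing else is forced ahead of archive, so its earliest slot is position 2 + 1 = 3.

3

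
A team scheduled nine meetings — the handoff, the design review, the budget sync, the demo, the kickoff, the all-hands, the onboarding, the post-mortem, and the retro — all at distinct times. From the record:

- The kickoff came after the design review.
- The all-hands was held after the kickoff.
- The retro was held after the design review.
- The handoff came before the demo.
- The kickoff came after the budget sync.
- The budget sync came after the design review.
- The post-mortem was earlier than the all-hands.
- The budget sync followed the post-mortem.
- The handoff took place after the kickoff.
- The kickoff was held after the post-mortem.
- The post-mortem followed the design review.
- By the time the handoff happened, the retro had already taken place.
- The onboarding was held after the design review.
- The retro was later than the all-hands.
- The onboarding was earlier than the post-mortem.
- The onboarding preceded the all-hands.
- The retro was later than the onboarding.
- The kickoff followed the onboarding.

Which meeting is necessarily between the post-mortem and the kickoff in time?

Tracing the constraints gives the post-mortem → the budget sync → the kickoff, so the budget sync sits after the post-mortem and before the kickoff.
No other meeting is forced both after the post-mortem and before the kickoff.

the budget sync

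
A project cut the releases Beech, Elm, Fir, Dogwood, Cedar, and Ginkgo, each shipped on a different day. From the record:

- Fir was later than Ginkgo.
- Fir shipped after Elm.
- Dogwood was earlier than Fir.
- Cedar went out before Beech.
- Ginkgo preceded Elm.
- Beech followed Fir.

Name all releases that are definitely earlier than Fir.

Directly stated before Fir: Dogwood, Elm, and Ginkgo.
No chain forces Beech (or any of the others) ahead of Fir.

Dogwood, Elm, Ginkgo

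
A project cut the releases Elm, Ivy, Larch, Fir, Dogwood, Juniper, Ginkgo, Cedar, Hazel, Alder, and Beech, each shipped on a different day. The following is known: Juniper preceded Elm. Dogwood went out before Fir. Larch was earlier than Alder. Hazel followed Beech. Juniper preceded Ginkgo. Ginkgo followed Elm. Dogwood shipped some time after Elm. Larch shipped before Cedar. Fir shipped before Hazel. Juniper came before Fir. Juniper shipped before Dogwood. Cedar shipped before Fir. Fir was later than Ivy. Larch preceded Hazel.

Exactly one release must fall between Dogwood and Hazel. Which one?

Tracing the constraints gives Dogwood → Fir → Hazel, so Fir sits after Dogwood and before Hazel.
No other release is forced both after Dogwood and before Hazel.

Fir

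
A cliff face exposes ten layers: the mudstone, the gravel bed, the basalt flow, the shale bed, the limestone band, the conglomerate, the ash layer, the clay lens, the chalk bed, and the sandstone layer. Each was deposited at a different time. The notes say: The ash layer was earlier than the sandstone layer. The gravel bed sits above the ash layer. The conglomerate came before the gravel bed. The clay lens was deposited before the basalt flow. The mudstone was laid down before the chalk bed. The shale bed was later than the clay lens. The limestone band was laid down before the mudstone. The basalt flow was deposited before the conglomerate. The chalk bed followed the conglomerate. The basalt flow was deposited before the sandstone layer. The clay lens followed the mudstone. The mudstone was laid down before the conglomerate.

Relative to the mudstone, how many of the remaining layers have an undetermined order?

1

Forced before the mudstone: the limestone band; forced after the mudstone: the basalt flow, the chalk bed, the clay lens, the conglomerate, the gravel bed, the sandstone layer, and the shale bed.
That leaves the ash layer with no forced order relative to the mudstone — 1.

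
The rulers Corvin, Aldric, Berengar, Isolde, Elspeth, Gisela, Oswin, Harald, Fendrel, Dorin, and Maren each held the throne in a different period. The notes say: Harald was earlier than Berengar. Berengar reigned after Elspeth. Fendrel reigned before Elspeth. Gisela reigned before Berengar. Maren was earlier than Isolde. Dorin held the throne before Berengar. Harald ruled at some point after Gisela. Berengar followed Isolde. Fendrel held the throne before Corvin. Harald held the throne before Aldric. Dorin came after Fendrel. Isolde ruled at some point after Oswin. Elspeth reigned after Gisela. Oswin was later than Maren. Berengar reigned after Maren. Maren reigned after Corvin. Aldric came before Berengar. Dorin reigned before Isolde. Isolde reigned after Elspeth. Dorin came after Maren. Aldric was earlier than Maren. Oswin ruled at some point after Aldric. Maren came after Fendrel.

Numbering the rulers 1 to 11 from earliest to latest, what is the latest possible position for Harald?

Harald must come before Aldric, Berengar, Dorin, Isolde, Maren, and Oswin — 6 rulers forced after them.
Everything else can be placed before Harald in some valid order, so Harald can sit as late as position 11 − 6 = 5.

5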